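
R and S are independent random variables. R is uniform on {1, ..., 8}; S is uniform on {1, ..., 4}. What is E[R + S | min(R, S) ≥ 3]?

9

P(min(R, S) ≥ 3) = 3/8.
Summing (R+S)·P(x,y) over outcomes with min(R, S) ≥ 3 gives 27/8.
E[R + S | min(R, S) ≥ 3] = (27/8) / (3/8) = 9.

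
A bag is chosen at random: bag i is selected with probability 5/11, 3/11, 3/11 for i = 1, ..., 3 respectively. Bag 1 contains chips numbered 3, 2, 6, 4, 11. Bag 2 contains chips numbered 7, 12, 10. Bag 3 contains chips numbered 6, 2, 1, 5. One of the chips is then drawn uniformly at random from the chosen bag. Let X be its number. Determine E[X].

131/22

E[X | bag 1] = (3+2+6+4+11)/5 = 26/5.
E[X | bag 2] = (7+12+10)/3 = 29/3.
E[X | bag 3] = (6+2+1+5)/4 = 7/2.
E[X] = (5/11)·(26/5) + (3/11)·(29/3) + (3/11)·(7/2) = 131/22.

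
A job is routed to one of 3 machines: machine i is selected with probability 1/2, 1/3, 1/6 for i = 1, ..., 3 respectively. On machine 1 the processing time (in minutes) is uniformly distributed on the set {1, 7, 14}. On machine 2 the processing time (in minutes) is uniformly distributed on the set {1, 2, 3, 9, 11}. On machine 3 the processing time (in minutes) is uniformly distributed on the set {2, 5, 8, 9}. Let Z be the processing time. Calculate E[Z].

E[Z | machine 1] = (1+7+14)/3 = 22/3.
E[Z | machine 2] = (1+2+3+9+11)/5 = 26/5.
E[Z | machine 3] = (2+5+8+9)/4 = 6.
By the law of total expectation,
E[Z] = (1/2)·(22/3) + (1/3)·(26/5) + (1/6)·(6) = 32/5.

32/5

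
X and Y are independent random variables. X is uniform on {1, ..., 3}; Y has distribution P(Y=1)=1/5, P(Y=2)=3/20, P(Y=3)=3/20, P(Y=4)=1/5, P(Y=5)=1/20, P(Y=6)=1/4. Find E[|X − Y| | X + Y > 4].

33/13

P(X + Y > 4) = 13/20.
Summing |X−Y|·P(x,y) over outcomes with X + Y > 4 gives 33/20.
E[|X − Y| | X + Y > 4] = (33/20) / (13/20) = 33/13.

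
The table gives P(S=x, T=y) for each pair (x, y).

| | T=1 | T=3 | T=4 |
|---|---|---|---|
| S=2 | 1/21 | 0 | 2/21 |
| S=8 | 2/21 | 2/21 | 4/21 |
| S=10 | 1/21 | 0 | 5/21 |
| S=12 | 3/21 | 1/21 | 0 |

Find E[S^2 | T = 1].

664/7

P(T = 1) = 1/3.
Σ S^2·P over the event = 4·(1/21) + 64·(2/21) + 100·(1/21) + 144·(3/21) = 664/21.
E[S^2 | T = 1] = (664/21) / (1/3) = 664/7.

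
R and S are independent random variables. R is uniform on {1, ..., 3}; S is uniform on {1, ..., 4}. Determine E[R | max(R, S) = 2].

5/3

Outcomes with max(R, S) = 2: (1,2), (2,1), (2,2), each with probability 1/12.
E[R | max(R, S) = 2] = (1 + 2 + 2) / 3 = 5/3.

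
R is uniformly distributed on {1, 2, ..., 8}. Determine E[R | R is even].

Given R is even, R is equally likely to be any of {2, 4, 6, 8}.
E[R | R is even] = (2 + 4 + 6 + 8) / 4 = 5.

5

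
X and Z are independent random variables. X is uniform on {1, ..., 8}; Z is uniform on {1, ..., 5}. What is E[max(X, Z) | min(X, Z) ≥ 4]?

61/10

Outcomes with min(X, Z) ≥ 4: (4,4), (4,5), (5,4), (5,5), (6,4), (6,5), (7,4), (7,5), (8,4), (8,5), each with probability 1/40.
E[max(X, Z) | min(X, Z) ≥ 4] = (4 + 5 + 5 + 5 + 6 + 6 + 7 + 7 + 8 + 8) / 10 = 61/10.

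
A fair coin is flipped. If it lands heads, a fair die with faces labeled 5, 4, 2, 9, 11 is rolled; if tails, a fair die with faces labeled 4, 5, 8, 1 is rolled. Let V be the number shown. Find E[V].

E[V | heads] = (5+4+2+9+11)/5 = 31/5.
E[V | tails] = (4+5+8+1)/4 = 9/2.
By the law of total expectation,
E[V] = (1/2)·(31/5) + (1/2)·(9/2) = 107/20.

107/20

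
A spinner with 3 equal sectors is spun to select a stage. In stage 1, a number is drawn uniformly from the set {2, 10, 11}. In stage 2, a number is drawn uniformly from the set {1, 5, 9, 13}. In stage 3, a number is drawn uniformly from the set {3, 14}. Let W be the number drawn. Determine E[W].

139/18

E[W | stage 1] = (2+10+11)/3 = 23/3.
E[W | stage 2] = (1+5+9+13)/4 = 7.
E[W | stage 3] = (3+14)/2 = 17/2.
By the law of total expectation,
E[W] = (1/3)·(23/3) + (1/3)·(7) + (1/3)·(17/2) = 139/18.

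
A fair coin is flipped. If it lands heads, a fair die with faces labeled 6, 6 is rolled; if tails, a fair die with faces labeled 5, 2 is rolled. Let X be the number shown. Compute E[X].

E[X | heads] = (6+6)/2 = 6.
E[X | tails] = (5+2)/2 = 7/2.
E[X] = (1/2)·(6) + (1/2)·(7/2) = 19/4.

19/4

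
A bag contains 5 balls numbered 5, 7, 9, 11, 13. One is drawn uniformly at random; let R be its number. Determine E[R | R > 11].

P(R > 11) = 1/5.
Σ over the event: 13·1/5 = 13/5.
E[R | R > 11] = (13/5) / (1/5) = 13.

13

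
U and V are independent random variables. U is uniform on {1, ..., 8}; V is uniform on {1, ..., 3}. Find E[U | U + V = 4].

Outcomes with U + V = 4: (1,3), (2,2), (3,1), each with probability 1/24.
E[U | U + V = 4] = (1 + 2 + 3) / 3 = 2.

2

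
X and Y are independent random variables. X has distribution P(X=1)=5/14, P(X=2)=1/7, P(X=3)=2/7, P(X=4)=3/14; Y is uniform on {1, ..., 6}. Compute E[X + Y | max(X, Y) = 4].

P(max(X, Y) = 4) = 23/84.
Summing (X+Y)·P(x,y) over outcomes with max(X, Y) = 4 gives 143/84.
E[X + Y | max(X, Y) = 4] = (143/84) / (23/84) = 143/23.

143/23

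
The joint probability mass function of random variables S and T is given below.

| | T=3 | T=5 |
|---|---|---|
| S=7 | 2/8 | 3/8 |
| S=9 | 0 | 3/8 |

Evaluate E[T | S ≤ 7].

21/5

P(S ≤ 7) = 5/8.
Σ T·P over the event = 3·(2/8) + 5·(3/8) = 21/8.
E[T | S ≤ 7] = (21/8) / (5/8) = 21/5.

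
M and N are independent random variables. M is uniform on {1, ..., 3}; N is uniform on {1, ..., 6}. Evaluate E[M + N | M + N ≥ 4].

91/15

P(M + N ≥ 4) = 5/6.
Summing (M+N)·P(x,y) over outcomes with M + N ≥ 4 gives 91/18.
E[M + N | M + N ≥ 4] = (91/18) / (5/6) = 91/15.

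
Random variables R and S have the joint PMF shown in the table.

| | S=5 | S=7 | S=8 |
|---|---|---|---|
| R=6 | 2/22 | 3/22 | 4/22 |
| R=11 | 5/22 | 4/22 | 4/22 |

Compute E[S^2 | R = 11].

P(R = 11) = 13/22.
Σ S^2·P over the event = 25·(5/22) + 49·(4/22) + 64·(4/22) = 577/22.
E[S^2 | R = 11] = (577/22) / (13/22) = 577/13.

577/13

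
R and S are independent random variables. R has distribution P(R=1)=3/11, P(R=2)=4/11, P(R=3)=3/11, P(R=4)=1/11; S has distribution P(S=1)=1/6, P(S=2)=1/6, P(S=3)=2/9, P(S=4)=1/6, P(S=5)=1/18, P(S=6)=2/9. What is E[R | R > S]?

59/20

P(R > S) = 20/99.
Summing R·P(x,y) over outcomes with R > S gives 59/99.
E[R | R > S] = (59/99) / (20/99) = 59/20.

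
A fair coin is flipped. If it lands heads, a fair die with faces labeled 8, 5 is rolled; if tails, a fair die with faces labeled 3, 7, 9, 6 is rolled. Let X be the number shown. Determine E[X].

51/8

E[X | heads] = (8+5)/2 = 13/2.
E[X | tails] = (3+7+9+6)/4 = 25/4.
E[X] = (1/2)·(13/2) + (1/2)·(25/4) = 51/8.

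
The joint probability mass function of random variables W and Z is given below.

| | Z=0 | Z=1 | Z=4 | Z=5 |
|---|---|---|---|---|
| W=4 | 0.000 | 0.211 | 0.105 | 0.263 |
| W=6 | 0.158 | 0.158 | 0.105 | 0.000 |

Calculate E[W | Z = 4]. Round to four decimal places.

5.0000

P(Z = 4) = 0.210.
Σ W·P over the event = 4·(0.105) + 6·(0.105) = 1.050.
E[W | Z = 4] = (1.050) / (0.210) = 5.0000.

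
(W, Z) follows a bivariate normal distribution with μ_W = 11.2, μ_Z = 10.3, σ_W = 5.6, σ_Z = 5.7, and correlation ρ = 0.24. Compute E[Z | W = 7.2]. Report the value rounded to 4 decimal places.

9.3229

The regression of Z on W has slope ρ·σ_Z/σ_W and passes through (μ_W, μ_Z).
E[Z | W=7.2] = 10.3 + (0.24)·(5.7/5.6)·(7.2 − (11.2)) = 10.3 + (0.244286)·(-4) = 9.3229.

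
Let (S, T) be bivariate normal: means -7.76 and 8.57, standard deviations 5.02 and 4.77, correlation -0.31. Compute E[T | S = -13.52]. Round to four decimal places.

The regression of T on S has slope ρ·σ_T/σ_S and passes through (μ_S, μ_T).
E[T | S=-13.52] = 8.57 + (-0.31)·(4.77/5.02)·(-13.52 − (-7.76)) = 8.57 + (-0.29456)·(-5.76) = 10.2667.

10.2667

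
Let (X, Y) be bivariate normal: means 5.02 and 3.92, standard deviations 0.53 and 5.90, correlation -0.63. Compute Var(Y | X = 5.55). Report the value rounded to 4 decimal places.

Var(Y | X=x) = (1 − ρ²)·σ_Y².
Var(Y | X=5.55) = (5.90)²·(1 − (-0.63)²) = 34.81·0.6031 = 20.9939.

20.9939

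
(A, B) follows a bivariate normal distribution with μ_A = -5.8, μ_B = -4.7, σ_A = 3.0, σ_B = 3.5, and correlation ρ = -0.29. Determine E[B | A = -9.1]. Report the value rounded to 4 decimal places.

The regression of B on A has slope ρ·σ_B/σ_A and passes through (μ_A, μ_B).
E[B | A=-9.1] = -4.7 + (-0.29)·(3.5/3.0)·(-9.1 − (-5.8)) = -4.7 + (-0.33833)·(-3.3) = -3.5835.

-3.5835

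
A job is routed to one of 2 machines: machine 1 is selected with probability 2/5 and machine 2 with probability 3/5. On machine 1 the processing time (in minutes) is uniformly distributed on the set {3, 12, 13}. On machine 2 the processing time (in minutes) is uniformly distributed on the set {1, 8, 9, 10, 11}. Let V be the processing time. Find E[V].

631/75

E[V | machine 1] = (3+12+13)/3 = 28/3.
E[V | machine 2] = (1+8+9+10+11)/5 = 39/5.
By the law of total expectation,
E[V] = (2/5)·(28/3) + (3/5)·(39/5) = 631/75.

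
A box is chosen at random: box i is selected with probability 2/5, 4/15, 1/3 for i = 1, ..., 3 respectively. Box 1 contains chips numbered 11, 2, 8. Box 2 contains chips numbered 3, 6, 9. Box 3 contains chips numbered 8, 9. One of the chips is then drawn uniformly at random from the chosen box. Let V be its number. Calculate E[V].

217/30

E[V | box 1] = (11+2+8)/3 = 7.
E[V | box 2] = (3+6+9)/3 = 6.
E[V | box 3] = (8+9)/2 = 17/2.
E[V] = (2/5)·(7) + (4/15)·(6) + (1/3)·(17/2) = 217/30.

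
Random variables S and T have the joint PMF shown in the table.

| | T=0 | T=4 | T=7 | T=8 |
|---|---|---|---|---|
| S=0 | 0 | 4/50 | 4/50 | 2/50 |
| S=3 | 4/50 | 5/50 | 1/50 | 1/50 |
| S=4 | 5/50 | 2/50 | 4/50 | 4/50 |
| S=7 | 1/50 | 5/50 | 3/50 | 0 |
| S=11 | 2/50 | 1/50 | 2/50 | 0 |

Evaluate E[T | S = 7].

41/9

P(S = 7) = 9/50.
Σ T·P over the event = 0·(1/50) + 4·(5/50) + 7·(3/50) = 41/50.
E[T | S = 7] = (41/50) / (9/50) = 41/9.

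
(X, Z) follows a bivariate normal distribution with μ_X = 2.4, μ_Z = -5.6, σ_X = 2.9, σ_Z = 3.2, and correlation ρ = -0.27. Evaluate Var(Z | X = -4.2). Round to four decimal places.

9.4935

The conditional variance in a bivariate normal is σ_Z²(1 − ρ²), independent of x.
Var(Z | X=-4.2) = (3.2)²·(1 − (-0.27)²) = 10.24·0.9271 = 9.4935.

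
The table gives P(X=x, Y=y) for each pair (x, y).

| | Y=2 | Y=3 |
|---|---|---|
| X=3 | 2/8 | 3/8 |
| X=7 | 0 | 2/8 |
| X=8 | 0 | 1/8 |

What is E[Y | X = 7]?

P(X = 7) = 1/4.
Σ Y·P over the event = 3·(2/8) = 3/4.
E[Y | X = 7] = (3/4) / (1/4) = 3.

3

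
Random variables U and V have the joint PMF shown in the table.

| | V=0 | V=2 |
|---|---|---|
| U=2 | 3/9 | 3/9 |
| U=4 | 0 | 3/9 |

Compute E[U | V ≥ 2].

P(V ≥ 2) = 2/3.
Σ U·P over the event = 2·(3/9) + 4·(3/9) = 2.
E[U | V ≥ 2] = (2) / (2/3) = 3.

3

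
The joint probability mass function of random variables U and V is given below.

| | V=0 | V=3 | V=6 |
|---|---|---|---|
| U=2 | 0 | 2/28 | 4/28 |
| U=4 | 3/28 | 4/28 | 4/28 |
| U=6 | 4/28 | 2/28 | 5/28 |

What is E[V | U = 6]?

P(U = 6) = 11/28.
Σ V·P over the event = 0·(4/28) + 3·(2/28) + 6·(5/28) = 9/7.
E[V | U = 6] = (9/7) / (11/28) = 36/11.

36/11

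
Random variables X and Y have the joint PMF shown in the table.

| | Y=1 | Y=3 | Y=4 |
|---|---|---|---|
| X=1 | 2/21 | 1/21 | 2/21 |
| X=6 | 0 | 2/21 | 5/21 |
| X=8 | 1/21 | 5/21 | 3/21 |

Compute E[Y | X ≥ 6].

27/8

P(X ≥ 6) = 16/21.
Σ Y·P over the event = 3·(2/21) + 4·(5/21) + 1·(1/21) + 3·(5/21) + 4·(3/21) = 18/7.
E[Y | X ≥ 6] = (18/7) / (16/21) = 27/8.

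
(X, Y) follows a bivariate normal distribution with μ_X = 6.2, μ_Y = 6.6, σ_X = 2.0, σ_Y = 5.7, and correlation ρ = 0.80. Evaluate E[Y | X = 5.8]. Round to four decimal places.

The regression of Y on X has slope ρ·σ_Y/σ_X and passes through (μ_X, μ_Y).
E[Y | X=5.8] = 6.6 + (0.80)·(5.7/2.0)·(5.8 − (6.2)) = 6.6 + (2.28)·(-0.4) = 5.6880.

5.6880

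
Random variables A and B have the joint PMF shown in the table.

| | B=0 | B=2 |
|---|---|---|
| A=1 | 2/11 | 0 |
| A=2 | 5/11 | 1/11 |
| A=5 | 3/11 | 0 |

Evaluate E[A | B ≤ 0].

P(B ≤ 0) = 10/11.
Σ A·P over the event = 1·(2/11) + 2·(5/11) + 5·(3/11) = 27/11.
E[A | B ≤ 0] = (27/11) / (10/11) = 27/10.

27/10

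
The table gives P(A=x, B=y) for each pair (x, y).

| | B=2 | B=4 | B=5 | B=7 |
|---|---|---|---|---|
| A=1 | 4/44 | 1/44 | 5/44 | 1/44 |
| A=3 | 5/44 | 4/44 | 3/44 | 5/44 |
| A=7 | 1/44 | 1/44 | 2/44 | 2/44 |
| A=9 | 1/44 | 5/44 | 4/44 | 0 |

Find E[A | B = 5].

P(B = 5) = 7/22.
Σ A·P over the event = 1·(5/44) + 3·(3/44) + 7·(2/44) + 9·(4/44) = 16/11.
E[A | B = 5] = (16/11) / (7/22) = 32/7.

32/7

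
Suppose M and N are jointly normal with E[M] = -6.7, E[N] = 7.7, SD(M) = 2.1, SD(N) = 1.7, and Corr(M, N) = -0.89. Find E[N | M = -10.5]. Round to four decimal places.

10.4378

For a bivariate normal, E[N | M=x] = μ_N + ρ·(σ_N/σ_M)·(x − μ_M).
E[N | M=-10.5] = 7.7 + (-0.89)·(1.7/2.1)·(-10.5 − (-6.7)) = 7.7 + (-0.72048)·(-3.8) = 10.4378.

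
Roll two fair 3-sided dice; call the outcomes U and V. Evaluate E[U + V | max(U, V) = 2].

Outcomes with max(U, V) = 2: (1,2), (2,1), (2,2), each with probability 1/9.
E[U + V | max(U, V) = 2] = (3 + 3 + 4) / 3 = 10/3.

10/3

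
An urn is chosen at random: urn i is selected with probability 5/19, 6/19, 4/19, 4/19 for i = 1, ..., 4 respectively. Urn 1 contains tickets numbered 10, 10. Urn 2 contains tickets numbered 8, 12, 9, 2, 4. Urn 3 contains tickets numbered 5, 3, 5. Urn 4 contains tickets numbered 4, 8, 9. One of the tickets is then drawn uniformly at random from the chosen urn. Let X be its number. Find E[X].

E[X | urn 1] = (10+10)/2 = 10.
E[X | urn 2] = (8+12+9+2+4)/5 = 7.
E[X | urn 3] = (5+3+5)/3 = 13/3.
E[X | urn 4] = (4+8+9)/3 = 7.
E[X] = (5/19)·(10) + (6/19)·(7) + (4/19)·(13/3) + (4/19)·(7) = 412/57.

412/57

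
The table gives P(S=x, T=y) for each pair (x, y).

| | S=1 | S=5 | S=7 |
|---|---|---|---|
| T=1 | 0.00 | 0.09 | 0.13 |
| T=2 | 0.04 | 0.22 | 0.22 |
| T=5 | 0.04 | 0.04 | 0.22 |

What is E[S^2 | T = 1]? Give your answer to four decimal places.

P(T = 1) = 0.22.
Σ S^2·P over the event = 25·(0.09) + 49·(0.13) = 8.62.
E[S^2 | T = 1] = (8.62) / (0.22) = 39.1818.

39.1818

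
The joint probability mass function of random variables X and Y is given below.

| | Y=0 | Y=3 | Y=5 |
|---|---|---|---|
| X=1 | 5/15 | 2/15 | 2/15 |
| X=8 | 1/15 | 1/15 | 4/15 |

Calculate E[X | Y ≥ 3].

P(Y ≥ 3) = 3/5.
Σ X·P over the event = 1·(2/15) + 1·(2/15) + 8·(1/15) + 8·(4/15) = 44/15.
E[X | Y ≥ 3] = (44/15) / (3/5) = 44/9.

44/9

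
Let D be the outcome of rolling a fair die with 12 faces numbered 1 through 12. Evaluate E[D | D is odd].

6

Given D is odd, D is equally likely to be any of {1, 3, 5, 7, 9, 11}.
E[D | D is odd] = (1 + 3 + 5 + 7 + 9 + 11) / 6 = 6.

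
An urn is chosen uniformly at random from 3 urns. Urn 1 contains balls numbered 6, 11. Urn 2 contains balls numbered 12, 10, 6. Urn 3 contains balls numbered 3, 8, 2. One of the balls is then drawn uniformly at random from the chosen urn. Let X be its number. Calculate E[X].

E[X | urn 1] = (6+11)/2 = 17/2.
E[X | urn 2] = (12+10+6)/3 = 28/3.
E[X | urn 3] = (3+8+2)/3 = 13/3.
E[X] = (1/3)·(17/2) + (1/3)·(28/3) + (1/3)·(13/3) = 133/18.

133/18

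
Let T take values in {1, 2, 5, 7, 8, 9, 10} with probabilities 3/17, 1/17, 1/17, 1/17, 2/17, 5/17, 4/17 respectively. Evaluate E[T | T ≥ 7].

P(T ≥ 7) = 12/17.
Σ over the event: 7·1/17 + 8·2/17 + 9·5/17 + 10·4/17 = 108/17.
E[T | T ≥ 7] = (108/17) / (12/17) = 9.

9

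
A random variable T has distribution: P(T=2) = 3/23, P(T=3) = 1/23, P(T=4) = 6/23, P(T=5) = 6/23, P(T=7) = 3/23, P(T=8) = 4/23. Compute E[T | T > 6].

53/7

P(T > 6) = 7/23.
Σ over the event: 7·3/23 + 8·4/23 = 53/23.
E[T | T > 6] = (53/23) / (7/23) = 53/7.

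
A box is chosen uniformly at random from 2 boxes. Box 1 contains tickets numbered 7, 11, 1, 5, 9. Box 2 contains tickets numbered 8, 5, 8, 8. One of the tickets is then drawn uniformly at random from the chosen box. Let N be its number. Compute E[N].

E[N | box 1] = (7+11+1+5+9)/5 = 33/5.
E[N | box 2] = (8+5+8+8)/4 = 29/4.
E[N] = (1/2)·(33/5) + (1/2)·(29/4) = 277/40.

277/40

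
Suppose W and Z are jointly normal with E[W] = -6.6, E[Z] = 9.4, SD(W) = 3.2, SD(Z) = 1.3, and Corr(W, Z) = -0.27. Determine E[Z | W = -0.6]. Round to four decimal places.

The regression of Z on W has slope ρ·σ_Z/σ_W and passes through (μ_W, μ_Z).
E[Z | W=-0.6] = 9.4 + (-0.27)·(1.3/3.2)·(-0.6 − (-6.6)) = 9.4 + (-0.10969)·(6) = 8.7419.

8.7419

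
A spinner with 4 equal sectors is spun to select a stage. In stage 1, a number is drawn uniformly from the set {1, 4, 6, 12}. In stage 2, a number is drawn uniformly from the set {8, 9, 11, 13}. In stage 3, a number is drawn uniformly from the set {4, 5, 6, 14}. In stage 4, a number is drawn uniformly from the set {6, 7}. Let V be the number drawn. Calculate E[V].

E[V | stage 1] = (1+4+6+12)/4 = 23/4.
E[V | stage 2] = (8+9+11+13)/4 = 41/4.
E[V | stage 3] = (4+5+6+14)/4 = 29/4.
E[V | stage 4] = (6+7)/2 = 13/2.
E[V] = (1/4)·(23/4) + (1/4)·(41/4) + (1/4)·(29/4) + (1/4)·(13/2) = 119/16.

119/16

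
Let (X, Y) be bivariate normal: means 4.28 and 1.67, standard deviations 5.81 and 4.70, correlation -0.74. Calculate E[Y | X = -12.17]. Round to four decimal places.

The regression of Y on X has slope ρ·σ_Y/σ_X and passes through (μ_X, μ_Y).
E[Y | X=-12.17] = 1.67 + (-0.74)·(4.70/5.81)·(-12.17 − (4.28)) = 1.67 + (-0.59862)·(-16.45) = 11.5173.

11.5173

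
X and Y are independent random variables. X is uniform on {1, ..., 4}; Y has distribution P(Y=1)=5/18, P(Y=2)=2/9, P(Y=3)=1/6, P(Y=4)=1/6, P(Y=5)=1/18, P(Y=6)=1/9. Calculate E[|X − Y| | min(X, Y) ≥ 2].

17/13

P(min(X, Y) ≥ 2) = 13/24.
Summing |X−Y|·P(x,y) over outcomes with min(X, Y) ≥ 2 gives 17/24.
E[|X − Y| | min(X, Y) ≥ 2] = (17/24) / (13/24) = 17/13.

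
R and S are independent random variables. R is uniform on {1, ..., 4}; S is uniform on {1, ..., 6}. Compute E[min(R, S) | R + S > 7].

Outcomes with R + S > 7: (2,6), (3,5), (3,6), (4,4), (4,5), (4,6), each with probability 1/24.
E[min(R, S) | R + S > 7] = (2 + 3 + 3 + 4 + 4 + 4) / 6 = 10/3.

10/3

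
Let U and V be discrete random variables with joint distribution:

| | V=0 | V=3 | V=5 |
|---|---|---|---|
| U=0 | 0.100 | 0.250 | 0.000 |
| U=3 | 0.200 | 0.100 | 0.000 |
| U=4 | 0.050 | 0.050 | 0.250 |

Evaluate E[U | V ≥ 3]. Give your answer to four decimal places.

2.3077

P(V ≥ 3) = 0.650.
Summing U·P(U=x,V=y) over the conditioning event gives 1.500.
E[U | V ≥ 3] = (1.500) / (0.650) = 2.3077.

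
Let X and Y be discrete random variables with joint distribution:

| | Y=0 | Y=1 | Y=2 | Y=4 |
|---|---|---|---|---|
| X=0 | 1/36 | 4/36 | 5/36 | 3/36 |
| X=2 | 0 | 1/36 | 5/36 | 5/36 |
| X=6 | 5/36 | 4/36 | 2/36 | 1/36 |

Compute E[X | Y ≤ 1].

P(Y ≤ 1) = 5/12.
Σ X·P over the event = 0·(1/36) + 0·(4/36) + 2·(1/36) + 6·(5/36) + 6·(4/36) = 14/9.
E[X | Y ≤ 1] = (14/9) / (5/12) = 56/15.

56/15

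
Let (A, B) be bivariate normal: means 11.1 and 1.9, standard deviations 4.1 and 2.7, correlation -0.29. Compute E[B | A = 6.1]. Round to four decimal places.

2.8549

The regression of B on A has slope ρ·σ_B/σ_A and passes through (μ_A, μ_B).
E[B | A=6.1] = 1.9 + (-0.29)·(2.7/4.1)·(6.1 − (11.1)) = 1.9 + (-0.19098)·(-5) = 2.8549.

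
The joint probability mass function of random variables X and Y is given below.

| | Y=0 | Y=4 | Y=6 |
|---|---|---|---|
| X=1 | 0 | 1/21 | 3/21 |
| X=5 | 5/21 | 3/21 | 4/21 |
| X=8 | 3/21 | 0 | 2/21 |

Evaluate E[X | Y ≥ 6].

13/3

P(Y ≥ 6) = 3/7.
Summing X·P(X=x,Y=y) over the conditioning event gives 13/7.
E[X | Y ≥ 6] = (13/7) / (3/7) = 13/3.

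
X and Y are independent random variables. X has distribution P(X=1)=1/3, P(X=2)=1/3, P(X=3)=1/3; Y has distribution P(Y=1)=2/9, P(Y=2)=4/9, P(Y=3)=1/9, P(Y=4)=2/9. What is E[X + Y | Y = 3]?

5

P(Y = 3) = 1/9.
Summing (X+Y)·P(x,y) over outcomes with Y = 3 gives 5/9.
E[X + Y | Y = 3] = (5/9) / (1/9) = 5.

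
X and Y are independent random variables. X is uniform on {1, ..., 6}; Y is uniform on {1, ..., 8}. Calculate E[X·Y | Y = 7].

Outcomes with Y = 7: (1,7), (2,7), (3,7), (4,7), (5,7), (6,7), each with probability 1/48.
E[X·Y | Y = 7] = (7 + 14 + 21 + 28 + 35 + 42) / 6 = 49/2.

49/2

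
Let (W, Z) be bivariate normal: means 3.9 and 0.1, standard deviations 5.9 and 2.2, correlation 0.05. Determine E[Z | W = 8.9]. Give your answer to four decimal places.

0.1932

For a bivariate normal, E[Z | W=x] = μ_Z + ρ·(σ_Z/σ_W)·(x − μ_W).
E[Z | W=8.9] = 0.1 + (0.05)·(2.2/5.9)·(8.9 − (3.9)) = 0.1 + (0.018644)·(5) = 0.1932.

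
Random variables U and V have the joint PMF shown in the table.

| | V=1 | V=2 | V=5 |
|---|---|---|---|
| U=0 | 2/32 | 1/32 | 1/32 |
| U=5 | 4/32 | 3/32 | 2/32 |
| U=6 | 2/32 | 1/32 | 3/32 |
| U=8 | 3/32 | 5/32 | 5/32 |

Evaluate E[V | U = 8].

38/13

P(U = 8) = 13/32.
Σ V·P over the event = 1·(3/32) + 2·(5/32) + 5·(5/32) = 19/16.
E[V | U = 8] = (19/16) / (13/32) = 38/13.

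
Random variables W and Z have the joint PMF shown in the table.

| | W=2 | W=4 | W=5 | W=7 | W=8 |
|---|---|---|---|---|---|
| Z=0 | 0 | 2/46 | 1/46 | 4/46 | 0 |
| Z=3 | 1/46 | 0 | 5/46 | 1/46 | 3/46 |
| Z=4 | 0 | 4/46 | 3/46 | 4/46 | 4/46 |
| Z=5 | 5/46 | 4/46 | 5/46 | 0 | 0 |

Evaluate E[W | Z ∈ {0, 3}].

P(Z ∈ {0, 3}) = 17/46.
Σ W·P over the event = 2·(1/46) + 4·(2/46) + 5·(1/46) + 5·(5/46) + 7·(4/46) + 7·(1/46) + 8·(3/46) = 99/46.
E[W | Z ∈ {0, 3}] = (99/46) / (17/46) = 99/17.

99/17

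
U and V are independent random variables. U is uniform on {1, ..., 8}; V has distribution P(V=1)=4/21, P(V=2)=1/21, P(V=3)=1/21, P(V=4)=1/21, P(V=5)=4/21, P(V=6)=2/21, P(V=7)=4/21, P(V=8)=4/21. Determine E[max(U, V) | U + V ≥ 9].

P(U + V ≥ 9) = 5/8.
Summing max(U,V)·P(x,y) over outcomes with U + V ≥ 9 gives 94/21.
E[max(U, V) | U + V ≥ 9] = (94/21) / (5/8) = 752/105.

752/105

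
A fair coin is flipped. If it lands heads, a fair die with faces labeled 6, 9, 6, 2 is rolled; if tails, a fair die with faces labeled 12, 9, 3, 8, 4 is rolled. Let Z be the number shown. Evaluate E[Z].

E[Z | heads] = (6+9+6+2)/4 = 23/4.
E[Z | tails] = (12+9+3+8+4)/5 = 36/5.
E[Z] = (1/2)·(23/4) + (1/2)·(36/5) = 259/40.

259/40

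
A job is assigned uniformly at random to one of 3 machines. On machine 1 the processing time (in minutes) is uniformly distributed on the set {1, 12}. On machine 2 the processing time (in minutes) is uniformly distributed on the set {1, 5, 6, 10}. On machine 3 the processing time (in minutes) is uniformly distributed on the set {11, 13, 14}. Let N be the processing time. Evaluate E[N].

E[N | machine 1] = (1+12)/2 = 13/2.
E[N | machine 2] = (1+5+6+10)/4 = 11/2.
E[N | machine 3] = (11+13+14)/3 = 38/3.
E[N] = (1/3)·(13/2) + (1/3)·(11/2) + (1/3)·(38/3) = 74/9.

74/9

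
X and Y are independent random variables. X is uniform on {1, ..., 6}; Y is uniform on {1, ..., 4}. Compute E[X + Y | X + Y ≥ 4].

136/21

P(X + Y ≥ 4) = 7/8.
Summing (X+Y)·P(x,y) over outcomes with X + Y ≥ 4 gives 17/3.
E[X + Y | X + Y ≥ 4] = (17/3) / (7/8) = 136/21.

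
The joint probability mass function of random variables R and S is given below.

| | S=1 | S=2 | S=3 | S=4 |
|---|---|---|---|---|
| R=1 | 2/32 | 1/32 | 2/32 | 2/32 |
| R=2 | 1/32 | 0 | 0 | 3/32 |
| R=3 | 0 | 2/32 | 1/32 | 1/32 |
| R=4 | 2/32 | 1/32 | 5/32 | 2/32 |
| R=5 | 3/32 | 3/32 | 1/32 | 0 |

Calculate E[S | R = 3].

P(R = 3) = 1/8.
Summing S·P(R=x,S=y) over the conditioning event gives 11/32.
E[S | R = 3] = (11/32) / (1/8) = 11/4.

11/4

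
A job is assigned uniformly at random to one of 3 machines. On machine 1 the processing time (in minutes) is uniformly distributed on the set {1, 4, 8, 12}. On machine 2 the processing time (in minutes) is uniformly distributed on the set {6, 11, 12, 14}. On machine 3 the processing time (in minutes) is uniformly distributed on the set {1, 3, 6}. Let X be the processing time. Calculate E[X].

61/9

E[X | machine 1] = (1+4+8+12)/4 = 25/4.
E[X | machine 2] = (6+11+12+14)/4 = 43/4.
E[X | machine 3] = (1+3+6)/3 = 10/3.
By the law of total expectation,
E[X] = (1/3)·(25/4) + (1/3)·(43/4) + (1/3)·(10/3) = 61/9.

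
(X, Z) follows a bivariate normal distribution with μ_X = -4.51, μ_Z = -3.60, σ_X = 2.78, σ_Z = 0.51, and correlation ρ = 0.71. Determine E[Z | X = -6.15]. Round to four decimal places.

E[Z | X=x] = μ_Z + ρ(σ_Z/σ_X)(x − μ_X) for jointly normal variables.
E[Z | X=-6.15] = -3.60 + (0.71)·(0.51/2.78)·(-6.15 − (-4.51)) = -3.60 + (0.13025)·(-1.64) = -3.8136.

-3.8136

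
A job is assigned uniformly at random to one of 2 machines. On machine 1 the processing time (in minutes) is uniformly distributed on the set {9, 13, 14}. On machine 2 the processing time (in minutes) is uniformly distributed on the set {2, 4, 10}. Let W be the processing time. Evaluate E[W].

E[W | machine 1] = (9+13+14)/3 = 12.
E[W | machine 2] = (2+4+10)/3 = 16/3.
E[W] = (1/2)·(12) + (1/2)·(16/3) = 26/3.

26/3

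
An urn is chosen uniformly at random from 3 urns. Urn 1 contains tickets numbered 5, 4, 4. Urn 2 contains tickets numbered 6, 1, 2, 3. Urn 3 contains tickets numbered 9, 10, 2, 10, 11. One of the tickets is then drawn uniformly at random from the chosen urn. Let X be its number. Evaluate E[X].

E[X | urn 1] = (5+4+4)/3 = 13/3.
E[X | urn 2] = (6+1+2+3)/4 = 3.
E[X | urn 3] = (9+10+2+10+11)/5 = 42/5.
By the law of total expectation,
E[X] = (1/3)·(13/3) + (1/3)·(3) + (1/3)·(42/5) = 236/45.

236/45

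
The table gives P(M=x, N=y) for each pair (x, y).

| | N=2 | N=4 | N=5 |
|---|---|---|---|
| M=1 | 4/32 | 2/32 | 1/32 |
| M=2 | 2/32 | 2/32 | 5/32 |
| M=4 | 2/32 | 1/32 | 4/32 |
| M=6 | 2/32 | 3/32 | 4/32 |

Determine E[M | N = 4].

P(N = 4) = 1/4.
Σ M·P over the event = 1·(2/32) + 2·(2/32) + 4·(1/32) + 6·(3/32) = 7/8.
E[M | N = 4] = (7/8) / (1/4) = 7/2.

7/2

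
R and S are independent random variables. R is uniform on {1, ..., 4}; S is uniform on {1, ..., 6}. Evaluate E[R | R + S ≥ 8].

10/3

P(R + S ≥ 8) = 1/4.
Summing R·P(x,y) over outcomes with R + S ≥ 8 gives 5/6.
E[R | R + S ≥ 8] = (5/6) / (1/4) = 10/3.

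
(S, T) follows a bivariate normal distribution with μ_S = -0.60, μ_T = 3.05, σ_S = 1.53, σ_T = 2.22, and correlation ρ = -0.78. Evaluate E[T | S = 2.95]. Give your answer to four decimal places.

The regression of T on S has slope ρ·σ_T/σ_S and passes through (μ_S, μ_T).
E[T | S=2.95] = 3.05 + (-0.78)·(2.22/1.53)·(2.95 − (-0.60)) = 3.05 + (-1.131765)·(3.55) = -0.9678.

-0.9678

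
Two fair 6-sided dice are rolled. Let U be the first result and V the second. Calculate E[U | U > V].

P(U > V) = 5/12.
Summing U·P(x,y) over outcomes with U > V gives 35/18.
E[U | U > V] = (35/18) / (5/12) = 14/3.

14/3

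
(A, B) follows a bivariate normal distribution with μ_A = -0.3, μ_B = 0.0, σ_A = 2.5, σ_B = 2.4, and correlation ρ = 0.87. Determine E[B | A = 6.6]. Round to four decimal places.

5.7629

E[B | A=x] = μ_B + ρ(σ_B/σ_A)(x − μ_A) for jointly normal variables.
E[B | A=6.6] = 0.0 + (0.87)·(2.4/2.5)·(6.6 − (-0.3)) = 0.0 + (0.8352)·(6.9) = 5.7629.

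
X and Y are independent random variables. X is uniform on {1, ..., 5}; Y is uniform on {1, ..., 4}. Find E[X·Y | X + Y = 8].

31/2

Outcomes with X + Y = 8: (4,4), (5,3), each with probability 1/20.
E[X·Y | X + Y = 8] = (16 + 15) / 2 = 31/2.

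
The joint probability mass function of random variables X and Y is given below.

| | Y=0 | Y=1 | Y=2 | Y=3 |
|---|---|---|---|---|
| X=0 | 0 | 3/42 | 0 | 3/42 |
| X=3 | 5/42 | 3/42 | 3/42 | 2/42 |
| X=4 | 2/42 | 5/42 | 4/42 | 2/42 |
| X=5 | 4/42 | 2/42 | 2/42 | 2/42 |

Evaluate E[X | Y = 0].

43/11

P(Y = 0) = 11/42.
Summing X·P(X=x,Y=y) over the conditioning event gives 43/42.
E[X | Y = 0] = (43/42) / (11/42) = 43/11.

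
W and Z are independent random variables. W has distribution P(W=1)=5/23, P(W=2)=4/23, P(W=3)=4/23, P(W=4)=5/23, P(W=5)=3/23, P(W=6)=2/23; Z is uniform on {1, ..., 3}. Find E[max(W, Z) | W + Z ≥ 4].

212/55

P(W + Z ≥ 4) = 55/69.
Summing max(W,Z)·P(x,y) over outcomes with W + Z ≥ 4 gives 212/69.
E[max(W, Z) | W + Z ≥ 4] = (212/69) / (55/69) = 212/55.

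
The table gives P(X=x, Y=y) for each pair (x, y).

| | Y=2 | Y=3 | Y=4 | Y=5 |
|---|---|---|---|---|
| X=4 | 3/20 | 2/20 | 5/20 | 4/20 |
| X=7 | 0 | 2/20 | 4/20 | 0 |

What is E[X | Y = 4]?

16/3

P(Y = 4) = 9/20.
Summing X·P(X=x,Y=y) over the conditioning event gives 12/5.
E[X | Y = 4] = (12/5) / (9/20) = 16/3.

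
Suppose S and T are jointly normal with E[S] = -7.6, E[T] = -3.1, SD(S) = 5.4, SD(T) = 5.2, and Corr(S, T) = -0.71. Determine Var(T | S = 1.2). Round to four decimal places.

13.4091

For a bivariate normal, Var(T | S=x) = σ_T²(1 − ρ²).
Var(T | S=1.2) = (5.2)²·(1 − (-0.71)²) = 27.04·0.4959 = 13.4091.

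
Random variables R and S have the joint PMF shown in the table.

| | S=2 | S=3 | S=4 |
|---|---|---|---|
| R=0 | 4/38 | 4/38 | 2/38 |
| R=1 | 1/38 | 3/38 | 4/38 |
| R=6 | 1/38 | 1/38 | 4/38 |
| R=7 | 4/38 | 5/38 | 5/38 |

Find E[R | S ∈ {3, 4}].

107/28

P(S ∈ {3, 4}) = 14/19.
Σ R·P over the event = 0·(4/38) + 0·(2/38) + 1·(3/38) + 1·(4/38) + 6·(1/38) + 6·(4/38) + 7·(5/38) + 7·(5/38) = 107/38.
E[R | S ∈ {3, 4}] = (107/38) / (14/19) = 107/28.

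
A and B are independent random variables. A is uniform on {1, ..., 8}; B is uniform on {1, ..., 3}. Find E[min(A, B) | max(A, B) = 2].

P(max(A, B) = 2) = 1/8.
Summing min(A,B)·P(x,y) over outcomes with max(A, B) = 2 gives 1/6.
E[min(A, B) | max(A, B) = 2] = (1/6) / (1/8) = 4/3.

4/3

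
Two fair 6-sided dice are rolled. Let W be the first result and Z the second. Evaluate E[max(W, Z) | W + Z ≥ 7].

113/21

P(W + Z ≥ 7) = 7/12.
Summing max(W,Z)·P(x,y) over outcomes with W + Z ≥ 7 gives 113/36.
E[max(W, Z) | W + Z ≥ 7] = (113/36) / (7/12) = 113/21.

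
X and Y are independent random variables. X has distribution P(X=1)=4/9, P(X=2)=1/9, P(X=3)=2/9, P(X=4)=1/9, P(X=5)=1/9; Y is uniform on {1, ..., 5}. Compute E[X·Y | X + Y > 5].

P(X + Y > 5) = 7/15.
Summing XY·P(x,y) over outcomes with X + Y > 5 gives 241/45.
E[X·Y | X + Y > 5] = (241/45) / (7/15) = 241/21.

241/21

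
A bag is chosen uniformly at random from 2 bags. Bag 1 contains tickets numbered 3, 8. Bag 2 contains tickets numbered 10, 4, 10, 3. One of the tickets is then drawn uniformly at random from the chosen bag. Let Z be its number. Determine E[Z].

E[Z | bag 1] = (3+8)/2 = 11/2.
E[Z | bag 2] = (10+4+10+3)/4 = 27/4.
By the law of total expectation,
E[Z] = (1/2)·(11/2) + (1/2)·(27/4) = 49/8.

49/8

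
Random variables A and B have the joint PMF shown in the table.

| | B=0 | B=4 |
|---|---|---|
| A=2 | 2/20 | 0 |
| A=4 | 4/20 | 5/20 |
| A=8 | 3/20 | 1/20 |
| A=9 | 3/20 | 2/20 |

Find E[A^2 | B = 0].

P(B = 0) = 3/5.
Σ A^2·P over the event = 4·(2/20) + 16·(4/20) + 64·(3/20) + 81·(3/20) = 507/20.
E[A^2 | B = 0] = (507/20) / (3/5) = 169/4.

169/4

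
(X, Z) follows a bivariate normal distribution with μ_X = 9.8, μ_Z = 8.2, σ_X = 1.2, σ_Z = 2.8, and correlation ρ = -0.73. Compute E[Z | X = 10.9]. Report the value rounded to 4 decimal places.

6.3263

E[Z | X=x] = μ_Z + ρ(σ_Z/σ_X)(x − μ_X) for jointly normal variables.
E[Z | X=10.9] = 8.2 + (-0.73)·(2.8/1.2)·(10.9 − (9.8)) = 8.2 + (-1.70333)·(1.1) = 6.3263.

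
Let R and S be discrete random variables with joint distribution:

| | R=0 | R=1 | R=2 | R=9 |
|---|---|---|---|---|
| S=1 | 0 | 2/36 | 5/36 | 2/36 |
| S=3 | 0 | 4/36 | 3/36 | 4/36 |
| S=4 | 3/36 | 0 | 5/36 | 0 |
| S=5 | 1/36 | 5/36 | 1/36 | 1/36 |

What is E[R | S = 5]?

P(S = 5) = 2/9.
Σ R·P over the event = 0·(1/36) + 1·(5/36) + 2·(1/36) + 9·(1/36) = 4/9.
E[R | S = 5] = (4/9) / (2/9) = 2.

2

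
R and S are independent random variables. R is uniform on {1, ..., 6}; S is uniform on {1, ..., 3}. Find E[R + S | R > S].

P(R > S) = 2/3.
Summing (R+S)·P(x,y) over outcomes with R > S gives 25/6.
E[R + S | R > S] = (25/6) / (2/3) = 25/4.

25/4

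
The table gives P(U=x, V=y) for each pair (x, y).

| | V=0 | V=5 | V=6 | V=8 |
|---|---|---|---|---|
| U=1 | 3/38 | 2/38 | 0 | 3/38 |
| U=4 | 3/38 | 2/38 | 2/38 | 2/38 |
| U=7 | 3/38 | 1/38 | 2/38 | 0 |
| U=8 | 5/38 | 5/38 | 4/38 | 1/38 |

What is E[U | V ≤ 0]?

38/7

P(V ≤ 0) = 7/19.
Σ U·P over the event = 1·(3/38) + 4·(3/38) + 7·(3/38) + 8·(5/38) = 2.
E[U | V ≤ 0] = (2) / (7/19) = 38/7.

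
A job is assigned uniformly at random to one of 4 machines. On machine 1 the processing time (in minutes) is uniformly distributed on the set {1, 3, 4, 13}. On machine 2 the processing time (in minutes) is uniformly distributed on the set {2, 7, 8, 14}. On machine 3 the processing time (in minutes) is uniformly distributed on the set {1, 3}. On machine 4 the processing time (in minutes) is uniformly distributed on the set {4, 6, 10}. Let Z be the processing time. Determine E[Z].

65/12

E[Z | machine 1] = (1+3+4+13)/4 = 21/4.
E[Z | machine 2] = (2+7+8+14)/4 = 31/4.
E[Z | machine 3] = (1+3)/2 = 2.
E[Z | machine 4] = (4+6+10)/3 = 20/3.
E[Z] = (1/4)·(21/4) + (1/4)·(31/4) + (1/4)·(2) + (1/4)·(20/3) = 65/12.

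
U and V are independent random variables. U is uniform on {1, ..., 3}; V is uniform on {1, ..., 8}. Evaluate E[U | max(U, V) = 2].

5/3

P(max(U, V) = 2) = 1/8.
Summing U·P(x,y) over outcomes with max(U, V) = 2 gives 5/24.
E[U | max(U, V) = 2] = (5/24) / (1/8) = 5/3.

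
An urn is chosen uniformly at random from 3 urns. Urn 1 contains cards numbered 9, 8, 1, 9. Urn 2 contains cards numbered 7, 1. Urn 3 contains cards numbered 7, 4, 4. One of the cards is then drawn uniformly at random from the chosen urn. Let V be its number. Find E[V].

E[V | urn 1] = (9+8+1+9)/4 = 27/4.
E[V | urn 2] = (7+1)/2 = 4.
E[V | urn 3] = (7+4+4)/3 = 5.
E[V] = (1/3)·(27/4) + (1/3)·(4) + (1/3)·(5) = 21/4.

21/4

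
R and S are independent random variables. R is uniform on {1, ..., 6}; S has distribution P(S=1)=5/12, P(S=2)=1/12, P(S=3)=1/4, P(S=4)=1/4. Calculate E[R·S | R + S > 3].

571/61

P(R + S > 3) = 61/72.
Summing RS·P(x,y) over outcomes with R + S > 3 gives 571/72.
E[R·S | R + S > 3] = (571/72) / (61/72) = 571/61.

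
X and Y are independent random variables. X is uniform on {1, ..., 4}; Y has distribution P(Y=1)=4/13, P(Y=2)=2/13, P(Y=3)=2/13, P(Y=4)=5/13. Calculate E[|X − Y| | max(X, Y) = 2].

3/4

P(max(X, Y) = 2) = 2/13.
Summing |X−Y|·P(x,y) over outcomes with max(X, Y) = 2 gives 3/26.
E[|X − Y| | max(X, Y) = 2] = (3/26) / (2/13) = 3/4.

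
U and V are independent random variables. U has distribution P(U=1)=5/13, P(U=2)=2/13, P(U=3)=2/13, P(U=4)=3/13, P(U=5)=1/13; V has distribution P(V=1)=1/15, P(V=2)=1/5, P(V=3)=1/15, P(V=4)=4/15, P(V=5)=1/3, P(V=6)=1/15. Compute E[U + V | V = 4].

P(V = 4) = 4/15.
Summing (U+V)·P(x,y) over outcomes with V = 4 gives 112/65.
E[U + V | V = 4] = (112/65) / (4/15) = 84/13.

84/13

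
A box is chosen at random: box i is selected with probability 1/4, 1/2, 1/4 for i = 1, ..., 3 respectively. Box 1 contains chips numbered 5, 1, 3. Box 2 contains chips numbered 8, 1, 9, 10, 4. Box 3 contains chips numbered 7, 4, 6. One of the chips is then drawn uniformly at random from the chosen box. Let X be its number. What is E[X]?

161/30

E[X | box 1] = (5+1+3)/3 = 3.
E[X | box 2] = (8+1+9+10+4)/5 = 32/5.
E[X | box 3] = (7+4+6)/3 = 17/3.
E[X] = (1/4)·(3) + (1/2)·(32/5) + (1/4)·(17/3) = 161/30.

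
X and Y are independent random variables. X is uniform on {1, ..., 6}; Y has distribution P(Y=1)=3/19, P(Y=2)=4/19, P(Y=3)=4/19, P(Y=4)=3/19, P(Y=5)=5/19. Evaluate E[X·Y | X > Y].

P(X > Y) = 9/19.
Summing XY·P(x,y) over outcomes with X > Y gives 111/19.
E[X·Y | X > Y] = (111/19) / (9/19) = 37/3.

37/3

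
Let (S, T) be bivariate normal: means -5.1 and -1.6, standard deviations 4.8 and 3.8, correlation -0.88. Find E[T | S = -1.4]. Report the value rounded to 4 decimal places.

-4.1777

E[T | S=x] = μ_T + ρ(σ_T/σ_S)(x − μ_S) for jointly normal variables.
E[T | S=-1.4] = -1.6 + (-0.88)·(3.8/4.8)·(-1.4 − (-5.1)) = -1.6 + (-0.69667)·(3.7) = -4.1777.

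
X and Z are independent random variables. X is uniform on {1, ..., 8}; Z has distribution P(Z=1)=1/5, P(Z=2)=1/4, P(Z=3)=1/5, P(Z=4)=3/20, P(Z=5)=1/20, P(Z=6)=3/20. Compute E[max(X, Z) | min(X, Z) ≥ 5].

P(min(X, Z) ≥ 5) = 1/10.
Summing max(X,Z)·P(x,y) over outcomes with min(X, Z) ≥ 5 gives 107/160.
E[max(X, Z) | min(X, Z) ≥ 5] = (107/160) / (1/10) = 107/16.

107/16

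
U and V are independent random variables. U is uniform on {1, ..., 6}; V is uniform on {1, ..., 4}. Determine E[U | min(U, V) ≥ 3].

9/2

Outcomes with min(U, V) ≥ 3: (3,3), (3,4), (4,3), (4,4), (5,3), (5,4), (6,3), (6,4), each with probability 1/24.
E[U | min(U, V) ≥ 3] = (3 + 3 + 4 + 4 + 5 + 5 + 6 + 6) / 8 = 9/2.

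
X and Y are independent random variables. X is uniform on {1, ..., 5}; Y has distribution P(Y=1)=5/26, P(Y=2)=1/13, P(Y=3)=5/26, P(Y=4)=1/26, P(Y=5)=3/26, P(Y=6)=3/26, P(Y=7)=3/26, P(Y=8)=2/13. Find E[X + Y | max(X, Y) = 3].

105/22

P(max(X, Y) = 3) = 11/65.
Summing (X+Y)·P(x,y) over outcomes with max(X, Y) = 3 gives 21/26.
E[X + Y | max(X, Y) = 3] = (21/26) / (11/65) = 105/22.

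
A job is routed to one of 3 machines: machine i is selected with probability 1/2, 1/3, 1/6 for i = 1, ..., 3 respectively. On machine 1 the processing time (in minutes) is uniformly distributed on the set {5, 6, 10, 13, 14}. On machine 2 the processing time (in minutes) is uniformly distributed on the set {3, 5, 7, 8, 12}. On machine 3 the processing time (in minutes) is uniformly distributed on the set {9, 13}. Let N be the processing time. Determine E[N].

269/30

E[N | machine 1] = (5+6+10+13+14)/5 = 48/5.
E[N | machine 2] = (3+5+7+8+12)/5 = 7.
E[N | machine 3] = (9+13)/2 = 11.
By the law of total expectation,
E[N] = (1/2)·(48/5) + (1/3)·(7) + (1/6)·(11) = 269/30.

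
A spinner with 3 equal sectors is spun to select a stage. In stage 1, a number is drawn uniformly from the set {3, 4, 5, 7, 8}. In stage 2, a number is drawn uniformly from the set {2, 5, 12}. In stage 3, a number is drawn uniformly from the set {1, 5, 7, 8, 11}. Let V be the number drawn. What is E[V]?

E[V | stage 1] = (3+4+5+7+8)/5 = 27/5.
E[V | stage 2] = (2+5+12)/3 = 19/3.
E[V | stage 3] = (1+5+7+8+11)/5 = 32/5.
E[V] = (1/3)·(27/5) + (1/3)·(19/3) + (1/3)·(32/5) = 272/45.

272/45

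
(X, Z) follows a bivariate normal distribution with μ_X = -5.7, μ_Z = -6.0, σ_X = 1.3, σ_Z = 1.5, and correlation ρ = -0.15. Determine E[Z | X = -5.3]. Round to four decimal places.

-6.0692

The regression of Z on X has slope ρ·σ_Z/σ_X and passes through (μ_X, μ_Z).
E[Z | X=-5.3] = -6.0 + (-0.15)·(1.5/1.3)·(-5.3 − (-5.7)) = -6.0 + (-0.17308)·(0.4) = -6.0692.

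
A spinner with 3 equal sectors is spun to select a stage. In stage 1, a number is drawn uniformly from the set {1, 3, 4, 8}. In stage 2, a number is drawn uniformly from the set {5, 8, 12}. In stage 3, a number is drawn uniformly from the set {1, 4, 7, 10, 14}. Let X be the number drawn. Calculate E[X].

E[X | stage 1] = (1+3+4+8)/4 = 4.
E[X | stage 2] = (5+8+12)/3 = 25/3.
E[X | stage 3] = (1+4+7+10+14)/5 = 36/5.
By the law of total expectation,
E[X] = (1/3)·(4) + (1/3)·(25/3) + (1/3)·(36/5) = 293/45.

293/45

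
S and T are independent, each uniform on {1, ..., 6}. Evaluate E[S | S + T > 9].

16/3

Outcomes with S + T > 9: (4,6), (5,5), (5,6), (6,4), (6,5), (6,6), each with probability 1/36.
E[S | S + T > 9] = (4 + 5 + 5 + 6 + 6 + 6) / 6 = 16/3.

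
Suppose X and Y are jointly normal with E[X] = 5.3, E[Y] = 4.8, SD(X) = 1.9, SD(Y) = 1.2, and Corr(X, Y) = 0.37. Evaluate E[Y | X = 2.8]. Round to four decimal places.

E[Y | X=x] = μ_Y + ρ(σ_Y/σ_X)(x − μ_X) for jointly normal variables.
E[Y | X=2.8] = 4.8 + (0.37)·(1.2/1.9)·(2.8 − (5.3)) = 4.8 + (0.23368)·(-2.5) = 4.2158.

4.2158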